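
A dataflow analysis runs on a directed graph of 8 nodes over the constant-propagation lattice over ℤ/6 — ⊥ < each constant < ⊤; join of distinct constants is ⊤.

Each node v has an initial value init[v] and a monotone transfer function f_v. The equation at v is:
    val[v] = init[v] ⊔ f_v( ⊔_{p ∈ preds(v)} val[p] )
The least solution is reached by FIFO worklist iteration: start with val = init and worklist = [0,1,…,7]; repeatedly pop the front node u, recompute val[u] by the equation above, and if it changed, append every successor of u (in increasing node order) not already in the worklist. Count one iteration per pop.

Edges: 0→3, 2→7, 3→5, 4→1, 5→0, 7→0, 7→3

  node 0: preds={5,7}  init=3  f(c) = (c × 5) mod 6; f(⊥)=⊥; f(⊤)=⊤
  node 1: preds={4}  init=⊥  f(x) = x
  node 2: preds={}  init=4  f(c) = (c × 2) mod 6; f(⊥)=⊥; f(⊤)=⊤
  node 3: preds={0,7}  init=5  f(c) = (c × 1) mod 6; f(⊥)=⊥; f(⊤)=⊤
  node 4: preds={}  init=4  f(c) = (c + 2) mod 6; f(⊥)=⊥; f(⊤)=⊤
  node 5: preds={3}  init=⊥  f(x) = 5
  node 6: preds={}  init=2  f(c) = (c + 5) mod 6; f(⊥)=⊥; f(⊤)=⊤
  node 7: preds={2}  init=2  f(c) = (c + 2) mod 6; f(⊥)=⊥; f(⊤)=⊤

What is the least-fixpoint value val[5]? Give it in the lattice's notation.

5

Iteration log — 10 steps:
  step 1. node 0  ⊔preds=2  new=⊤  old=3  +wl: 
  step 2. node 1  ⊔preds=4  new=4  old=⊥  +wl: 
  step 3. node 2  ⊔preds=⊥  new=4  stable
  step 4. node 3  ⊔preds=⊤  new=⊤  old=5  +wl: 
  step 5. node 4  ⊔preds=⊥  new=4  stable
  step 6. node 5  ⊔preds=⊤  new=5  old=⊥  +wl: 0
  step 7. node 6  ⊔preds=⊥  new=2  stable
  step 8. node 7  ⊔preds=4  new=⊤  old=2  +wl: 3
  step 9. node 0  ⊔preds=⊤  new=⊤  stable
  step 10. node 3  ⊔preds=⊤  new=⊤  stable

Least fixpoint reached:
  node 0: ⊤
  node 1: 4
  node 2: 4
  node 3: ⊤
  node 4: 4
  node 5: 5
  node 6: 2
  node 7: ⊤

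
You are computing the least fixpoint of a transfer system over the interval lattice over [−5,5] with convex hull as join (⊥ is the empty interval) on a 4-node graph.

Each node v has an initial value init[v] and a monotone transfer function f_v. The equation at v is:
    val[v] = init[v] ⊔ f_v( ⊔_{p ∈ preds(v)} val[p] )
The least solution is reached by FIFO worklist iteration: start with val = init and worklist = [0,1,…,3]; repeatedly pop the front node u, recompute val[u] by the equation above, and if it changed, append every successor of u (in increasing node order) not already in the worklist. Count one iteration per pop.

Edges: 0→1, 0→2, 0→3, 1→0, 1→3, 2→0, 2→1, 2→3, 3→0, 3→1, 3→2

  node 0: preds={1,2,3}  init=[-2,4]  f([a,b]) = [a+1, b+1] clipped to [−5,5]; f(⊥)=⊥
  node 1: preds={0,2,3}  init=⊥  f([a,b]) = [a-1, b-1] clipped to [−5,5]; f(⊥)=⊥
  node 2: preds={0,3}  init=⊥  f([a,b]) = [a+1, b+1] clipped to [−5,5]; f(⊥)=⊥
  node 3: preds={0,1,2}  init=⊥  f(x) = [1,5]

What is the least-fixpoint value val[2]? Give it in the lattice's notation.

Worklist (9 pops):
  #1 pop 0: in=⊥ → [-2,4] (no change)
  #2 pop 1: in=[-2,4] → [-3,3] (was ⊥); enqueue [0]
  #3 pop 2: in=[-2,4] → [-1,5] (was ⊥); enqueue [1]
  #4 pop 3: in=[-3,5] → [1,5] (was ⊥); enqueue [2]
  #5 pop 0: in=[-3,5] → [-2,5] (was [-2,4]); enqueue [3]
  #6 pop 1: in=[-2,5] → [-3,4] (was [-3,3]); enqueue [0]
  #7 pop 2: in=[-2,5] → [-1,5] (no change)
  #8 pop 3: in=[-3,5] → [1,5] (no change)
  #9 pop 0: in=[-3,5] → [-2,5] (no change)

Fixpoint:
  val[0] = [-2,5]
  val[1] = [-3,4]
  val[2] = [-1,5]
  val[3] = [1,5]

[-1,5]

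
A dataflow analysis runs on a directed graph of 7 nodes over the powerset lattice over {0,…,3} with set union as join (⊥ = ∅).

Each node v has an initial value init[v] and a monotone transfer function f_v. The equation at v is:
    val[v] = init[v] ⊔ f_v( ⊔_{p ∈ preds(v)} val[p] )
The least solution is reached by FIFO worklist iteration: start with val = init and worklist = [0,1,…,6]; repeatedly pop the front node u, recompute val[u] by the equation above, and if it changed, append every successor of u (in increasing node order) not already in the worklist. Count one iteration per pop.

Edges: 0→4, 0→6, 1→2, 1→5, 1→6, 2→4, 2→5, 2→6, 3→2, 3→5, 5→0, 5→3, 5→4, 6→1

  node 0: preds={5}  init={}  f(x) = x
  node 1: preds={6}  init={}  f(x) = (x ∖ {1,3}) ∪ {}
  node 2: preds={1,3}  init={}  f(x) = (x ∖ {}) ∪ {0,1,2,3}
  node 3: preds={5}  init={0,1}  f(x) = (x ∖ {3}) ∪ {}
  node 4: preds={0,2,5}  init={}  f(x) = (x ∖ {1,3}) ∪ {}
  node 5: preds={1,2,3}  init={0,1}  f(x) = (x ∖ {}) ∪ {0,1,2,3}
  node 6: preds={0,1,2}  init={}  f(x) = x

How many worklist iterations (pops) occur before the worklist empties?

14

Worklist (14 pops):
  #1 pop 0: in={0,1} → {0,1} (was {}); enqueue []
  #2 pop 1: in={} → {} (no change)
  #3 pop 2: in={0,1} → {0,1,2,3} (was {}); enqueue []
  #4 pop 3: in={0,1} → {0,1} (no change)
  #5 pop 4: in={0,1,2,3} → {0,2} (was {}); enqueue []
  #6 pop 5: in={0,1,2,3} → {0,1,2,3} (was {0,1}); enqueue [0,3,4]
  #7 pop 6: in={0,1,2,3} → {0,1,2,3} (was {}); enqueue [1]
  #8 pop 0: in={0,1,2,3} → {0,1,2,3} (was {0,1}); enqueue [6]
  #9 pop 3: in={0,1,2,3} → {0,1,2} (was {0,1}); enqueue [2,5]
  #10 pop 4: in={0,1,2,3} → {0,2} (no change)
  #11 pop 1: in={0,1,2,3} → {0,2} (was {}); enqueue []
  #12 pop 6: in={0,1,2,3} → {0,1,2,3} (no change)
  #13 pop 2: in={0,1,2} → {0,1,2,3} (no change)
  #14 pop 5: in={0,1,2,3} → {0,1,2,3} (no change)

Fixpoint:
  val[0] = {0,1,2,3}
  val[1] = {0,2}
  val[2] = {0,1,2,3}
  val[3] = {0,1,2}
  val[4] = {0,2}
  val[5] = {0,1,2,3}
  val[6] = {0,1,2,3}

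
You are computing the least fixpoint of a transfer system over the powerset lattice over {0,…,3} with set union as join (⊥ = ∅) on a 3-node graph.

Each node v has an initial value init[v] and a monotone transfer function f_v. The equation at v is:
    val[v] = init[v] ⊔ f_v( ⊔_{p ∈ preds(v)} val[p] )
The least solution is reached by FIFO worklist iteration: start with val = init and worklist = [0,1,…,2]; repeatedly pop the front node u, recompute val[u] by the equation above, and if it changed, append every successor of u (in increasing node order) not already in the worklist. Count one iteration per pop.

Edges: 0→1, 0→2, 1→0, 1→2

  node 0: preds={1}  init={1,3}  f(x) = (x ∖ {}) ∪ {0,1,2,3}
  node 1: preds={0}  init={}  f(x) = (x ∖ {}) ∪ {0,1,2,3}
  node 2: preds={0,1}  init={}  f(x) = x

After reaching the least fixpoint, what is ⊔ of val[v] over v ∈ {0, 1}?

{0,1,2,3}

Iteration log — 4 steps:
  step 1. node 0  ⊔preds={}  new={0,1,2,3}  old={1,3}  +wl: 
  step 2. node 1  ⊔preds={0,1,2,3}  new={0,1,2,3}  old={}  +wl: 0
  step 3. node 2  ⊔preds={0,1,2,3}  new={0,1,2,3}  old={}  +wl: 
  step 4. node 0  ⊔preds={0,1,2,3}  new={0,1,2,3}  stable

Least fixpoint reached:
  node 0: {0,1,2,3}
  node 1: {0,1,2,3}
  node 2: {0,1,2,3}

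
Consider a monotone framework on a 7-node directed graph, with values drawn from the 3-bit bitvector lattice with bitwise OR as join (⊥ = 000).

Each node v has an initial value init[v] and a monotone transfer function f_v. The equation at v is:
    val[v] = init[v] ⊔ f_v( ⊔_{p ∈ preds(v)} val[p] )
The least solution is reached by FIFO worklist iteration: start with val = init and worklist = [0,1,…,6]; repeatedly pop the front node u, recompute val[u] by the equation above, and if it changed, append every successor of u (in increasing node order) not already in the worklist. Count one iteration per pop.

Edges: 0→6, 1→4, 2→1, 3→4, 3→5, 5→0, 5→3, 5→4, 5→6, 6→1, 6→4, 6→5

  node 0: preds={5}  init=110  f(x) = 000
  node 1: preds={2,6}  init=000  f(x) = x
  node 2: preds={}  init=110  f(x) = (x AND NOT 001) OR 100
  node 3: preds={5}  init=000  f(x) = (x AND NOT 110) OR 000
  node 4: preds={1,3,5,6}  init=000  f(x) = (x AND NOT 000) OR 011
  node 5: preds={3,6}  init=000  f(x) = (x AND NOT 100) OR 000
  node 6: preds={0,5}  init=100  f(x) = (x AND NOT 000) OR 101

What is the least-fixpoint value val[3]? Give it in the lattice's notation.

Trace (15 dequeues):
  [1] u=0 | in 000 | out 110 | ==
  [2] u=1 | in 110 | out 110 | prev 000 | push {}
  [3] u=2 | in 000 | out 110 | ==
  [4] u=3 | in 000 | out 000 | ==
  [5] u=4 | in 110 | out 111 | prev 000 | push {}
  [6] u=5 | in 100 | out 000 | ==
  [7] u=6 | in 110 | out 111 | prev 100 | push {1,4,5}
  [8] u=1 | in 111 | out 111 | prev 110 | push {}
  [9] u=4 | in 111 | out 111 | ==
  [10] u=5 | in 111 | out 011 | prev 000 | push {0,3,4,6}
  [11] u=0 | in 011 | out 110 | ==
  [12] u=3 | in 011 | out 001 | prev 000 | push {5}
  [13] u=4 | in 111 | out 111 | ==
  [14] u=6 | in 111 | out 111 | ==
  [15] u=5 | in 111 | out 011 | ==

Converged values:
  [0] 110
  [1] 111
  [2] 110
  [3] 001
  [4] 111
  [5] 011
  [6] 111

001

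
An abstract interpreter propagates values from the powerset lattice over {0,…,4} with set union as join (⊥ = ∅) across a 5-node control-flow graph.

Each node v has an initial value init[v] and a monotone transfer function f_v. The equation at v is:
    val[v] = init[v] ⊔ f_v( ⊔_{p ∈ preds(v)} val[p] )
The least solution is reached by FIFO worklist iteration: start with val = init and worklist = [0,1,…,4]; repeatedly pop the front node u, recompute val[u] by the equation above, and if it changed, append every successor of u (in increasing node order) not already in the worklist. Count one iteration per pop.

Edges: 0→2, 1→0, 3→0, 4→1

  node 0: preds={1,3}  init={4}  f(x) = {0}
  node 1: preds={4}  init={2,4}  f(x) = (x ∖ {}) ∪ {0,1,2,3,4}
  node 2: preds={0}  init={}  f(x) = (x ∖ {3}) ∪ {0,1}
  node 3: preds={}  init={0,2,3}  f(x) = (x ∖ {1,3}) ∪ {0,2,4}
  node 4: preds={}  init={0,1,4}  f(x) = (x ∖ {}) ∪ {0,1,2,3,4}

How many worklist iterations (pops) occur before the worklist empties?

Trace (7 dequeues):
  [1] u=0 | in {0,2,3,4} | out {0,4} | prev {4} | push {}
  [2] u=1 | in {0,1,4} | out {0,1,2,3,4} | prev {2,4} | push {0}
  [3] u=2 | in {0,4} | out {0,1,4} | prev {} | push {}
  [4] u=3 | in {} | out {0,2,3,4} | prev {0,2,3} | push {}
  [5] u=4 | in {} | out {0,1,2,3,4} | prev {0,1,4} | push {1}
  [6] u=0 | in {0,1,2,3,4} | out {0,4} | ==
  [7] u=1 | in {0,1,2,3,4} | out {0,1,2,3,4} | ==

Converged values:
  [0] {0,4}
  [1] {0,1,2,3,4}
  [2] {0,1,4}
  [3] {0,2,3,4}
  [4] {0,1,2,3,4}

7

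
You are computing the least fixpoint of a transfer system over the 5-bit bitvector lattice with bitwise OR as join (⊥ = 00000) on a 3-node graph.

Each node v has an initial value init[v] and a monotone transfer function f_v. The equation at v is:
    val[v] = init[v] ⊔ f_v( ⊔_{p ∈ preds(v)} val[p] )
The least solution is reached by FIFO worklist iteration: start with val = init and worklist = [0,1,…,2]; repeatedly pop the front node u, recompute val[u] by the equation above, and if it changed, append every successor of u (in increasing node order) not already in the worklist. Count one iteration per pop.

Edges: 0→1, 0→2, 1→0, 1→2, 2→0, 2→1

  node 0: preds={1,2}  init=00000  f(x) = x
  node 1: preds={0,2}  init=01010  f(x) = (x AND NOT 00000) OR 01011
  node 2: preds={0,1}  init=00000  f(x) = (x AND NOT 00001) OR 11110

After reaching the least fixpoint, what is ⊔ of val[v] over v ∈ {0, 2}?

11111

Worklist (7 pops):
  #1 pop 0: in=01010 → 01010 (was 00000); enqueue []
  #2 pop 1: in=01010 → 01011 (was 01010); enqueue [0]
  #3 pop 2: in=01011 → 11110 (was 00000); enqueue [1]
  #4 pop 0: in=11111 → 11111 (was 01010); enqueue [2]
  #5 pop 1: in=11111 → 11111 (was 01011); enqueue [0]
  #6 pop 2: in=11111 → 11110 (no change)
  #7 pop 0: in=11111 → 11111 (no change)

Fixpoint:
  val[0] = 11111
  val[1] = 11111
  val[2] = 11110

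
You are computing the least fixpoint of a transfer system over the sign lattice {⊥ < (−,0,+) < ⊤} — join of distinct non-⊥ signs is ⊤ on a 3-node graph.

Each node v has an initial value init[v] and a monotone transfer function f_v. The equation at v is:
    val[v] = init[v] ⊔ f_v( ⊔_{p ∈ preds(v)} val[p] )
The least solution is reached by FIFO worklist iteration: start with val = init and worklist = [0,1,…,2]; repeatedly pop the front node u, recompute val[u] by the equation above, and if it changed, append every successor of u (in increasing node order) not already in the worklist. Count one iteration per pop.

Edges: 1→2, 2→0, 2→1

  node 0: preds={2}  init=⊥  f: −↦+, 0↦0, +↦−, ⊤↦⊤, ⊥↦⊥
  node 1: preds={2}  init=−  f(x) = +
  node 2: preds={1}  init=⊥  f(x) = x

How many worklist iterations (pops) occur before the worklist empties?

5

Iteration log — 5 steps:
  step 1. node 0  ⊔preds=⊥  new=⊥  stable
  step 2. node 1  ⊔preds=⊥  new=⊤  old=−  +wl: 
  step 3. node 2  ⊔preds=⊤  new=⊤  old=⊥  +wl: 0,1
  step 4. node 0  ⊔preds=⊤  new=⊤  old=⊥  +wl: 
  step 5. node 1  ⊔preds=⊤  new=⊤  stable

Least fixpoint reached:
  node 0: ⊤
  node 1: ⊤
  node 2: ⊤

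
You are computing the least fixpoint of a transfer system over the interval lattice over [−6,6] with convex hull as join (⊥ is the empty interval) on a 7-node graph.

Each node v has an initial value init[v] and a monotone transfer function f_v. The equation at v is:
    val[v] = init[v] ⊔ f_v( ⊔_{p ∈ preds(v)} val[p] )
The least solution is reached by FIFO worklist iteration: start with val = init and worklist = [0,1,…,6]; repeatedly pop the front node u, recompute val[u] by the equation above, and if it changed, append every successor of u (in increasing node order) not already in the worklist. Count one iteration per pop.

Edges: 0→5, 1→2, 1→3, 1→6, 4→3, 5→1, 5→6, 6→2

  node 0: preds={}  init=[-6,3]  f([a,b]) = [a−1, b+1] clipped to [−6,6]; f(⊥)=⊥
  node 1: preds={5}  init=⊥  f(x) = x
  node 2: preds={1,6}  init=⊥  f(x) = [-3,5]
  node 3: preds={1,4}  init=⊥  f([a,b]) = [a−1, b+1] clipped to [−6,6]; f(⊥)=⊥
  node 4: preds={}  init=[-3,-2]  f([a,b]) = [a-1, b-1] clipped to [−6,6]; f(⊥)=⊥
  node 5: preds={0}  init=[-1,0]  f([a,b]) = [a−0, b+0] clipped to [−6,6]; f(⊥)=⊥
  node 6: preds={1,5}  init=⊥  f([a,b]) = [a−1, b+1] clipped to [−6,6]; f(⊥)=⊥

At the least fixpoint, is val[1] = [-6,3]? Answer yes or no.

yes

Iteration log — 11 steps:
  step 1. node 0  ⊔preds=⊥  new=[-6,3]  stable
  step 2. node 1  ⊔preds=[-1,0]  new=[-1,0]  old=⊥  +wl: 
  step 3. node 2  ⊔preds=[-1,0]  new=[-3,5]  old=⊥  +wl: 
  step 4. node 3  ⊔preds=[-3,0]  new=[-4,1]  old=⊥  +wl: 
  step 5. node 4  ⊔preds=⊥  new=[-3,-2]  stable
  step 6. node 5  ⊔preds=[-6,3]  new=[-6,3]  old=[-1,0]  +wl: 1
  step 7. node 6  ⊔preds=[-6,3]  new=[-6,4]  old=⊥  +wl: 2
  step 8. node 1  ⊔preds=[-6,3]  new=[-6,3]  old=[-1,0]  +wl: 3,6
  step 9. node 2  ⊔preds=[-6,4]  new=[-3,5]  stable
  step 10. node 3  ⊔preds=[-6,3]  new=[-6,4]  old=[-4,1]  +wl: 
  step 11. node 6  ⊔preds=[-6,3]  new=[-6,4]  stable

Least fixpoint reached:
  node 0: [-6,3]
  node 1: [-6,3]
  node 2: [-3,5]
  node 3: [-6,4]
  node 4: [-3,-2]
  node 5: [-6,3]
  node 6: [-6,4]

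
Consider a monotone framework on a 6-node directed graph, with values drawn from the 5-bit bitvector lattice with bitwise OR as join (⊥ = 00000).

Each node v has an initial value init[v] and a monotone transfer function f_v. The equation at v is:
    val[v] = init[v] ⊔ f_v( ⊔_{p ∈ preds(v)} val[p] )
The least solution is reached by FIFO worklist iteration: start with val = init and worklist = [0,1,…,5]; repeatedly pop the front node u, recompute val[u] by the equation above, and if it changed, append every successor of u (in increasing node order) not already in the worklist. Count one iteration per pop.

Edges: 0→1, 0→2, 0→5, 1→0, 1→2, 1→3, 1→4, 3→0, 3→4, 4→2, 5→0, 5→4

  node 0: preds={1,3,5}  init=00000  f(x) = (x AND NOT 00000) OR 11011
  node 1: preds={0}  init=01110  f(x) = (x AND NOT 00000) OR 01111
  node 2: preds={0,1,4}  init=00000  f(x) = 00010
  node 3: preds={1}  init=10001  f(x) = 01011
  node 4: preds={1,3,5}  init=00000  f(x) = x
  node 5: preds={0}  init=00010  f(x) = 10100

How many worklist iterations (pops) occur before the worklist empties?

9

Iteration log — 9 steps:
  step 1. node 0  ⊔preds=11111  new=11111  old=00000  +wl: 
  step 2. node 1  ⊔preds=11111  new=11111  old=01110  +wl: 0
  step 3. node 2  ⊔preds=11111  new=00010  old=00000  +wl: 
  step 4. node 3  ⊔preds=11111  new=11011  old=10001  +wl: 
  step 5. node 4  ⊔preds=11111  new=11111  old=00000  +wl: 2
  step 6. node 5  ⊔preds=11111  new=10110  old=00010  +wl: 4
  step 7. node 0  ⊔preds=11111  new=11111  stable
  step 8. node 2  ⊔preds=11111  new=00010  stable
  step 9. node 4  ⊔preds=11111  new=11111  stable

Least fixpoint reached:
  node 0: 11111
  node 1: 11111
  node 2: 00010
  node 3: 11011
  node 4: 11111
  node 5: 10110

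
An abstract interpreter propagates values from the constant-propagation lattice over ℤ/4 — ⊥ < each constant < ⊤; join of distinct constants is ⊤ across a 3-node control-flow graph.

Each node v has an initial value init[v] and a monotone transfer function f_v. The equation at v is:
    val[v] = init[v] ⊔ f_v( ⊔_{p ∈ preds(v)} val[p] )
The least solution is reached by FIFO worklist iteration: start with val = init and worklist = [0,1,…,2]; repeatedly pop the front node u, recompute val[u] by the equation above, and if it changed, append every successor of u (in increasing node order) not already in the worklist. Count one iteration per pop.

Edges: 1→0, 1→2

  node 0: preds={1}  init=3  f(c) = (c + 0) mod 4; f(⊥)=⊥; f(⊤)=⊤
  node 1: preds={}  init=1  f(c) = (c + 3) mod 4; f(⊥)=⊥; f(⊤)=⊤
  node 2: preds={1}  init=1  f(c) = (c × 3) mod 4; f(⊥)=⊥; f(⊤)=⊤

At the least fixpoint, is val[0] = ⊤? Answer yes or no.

yes

Trace (3 dequeues):
  [1] u=0 | in 1 | out ⊤ | prev 3 | push {}
  [2] u=1 | in ⊥ | out 1 | ==
  [3] u=2 | in 1 | out ⊤ | prev 1 | push {}

Converged values:
  [0] ⊤
  [1] 1
  [2] ⊤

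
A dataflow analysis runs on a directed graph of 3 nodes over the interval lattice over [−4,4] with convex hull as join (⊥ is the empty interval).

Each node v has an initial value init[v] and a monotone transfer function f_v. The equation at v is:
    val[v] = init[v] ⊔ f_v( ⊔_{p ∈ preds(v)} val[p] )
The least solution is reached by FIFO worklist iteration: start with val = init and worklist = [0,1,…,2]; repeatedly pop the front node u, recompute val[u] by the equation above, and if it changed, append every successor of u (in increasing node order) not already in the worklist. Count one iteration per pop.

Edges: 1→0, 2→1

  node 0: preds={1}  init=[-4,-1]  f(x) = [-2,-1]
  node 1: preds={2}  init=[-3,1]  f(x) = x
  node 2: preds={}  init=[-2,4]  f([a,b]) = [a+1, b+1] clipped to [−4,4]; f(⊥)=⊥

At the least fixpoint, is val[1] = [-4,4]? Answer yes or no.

Iteration log — 4 steps:
  step 1. node 0  ⊔preds=[-3,1]  new=[-4,-1]  stable
  step 2. node 1  ⊔preds=[-2,4]  new=[-3,4]  old=[-3,1]  +wl: 0
  step 3. node 2  ⊔preds=⊥  new=[-2,4]  stable
  step 4. node 0  ⊔preds=[-3,4]  new=[-4,-1]  stable

Least fixpoint reached:
  node 0: [-4,-1]
  node 1: [-3,4]
  node 2: [-2,4]

no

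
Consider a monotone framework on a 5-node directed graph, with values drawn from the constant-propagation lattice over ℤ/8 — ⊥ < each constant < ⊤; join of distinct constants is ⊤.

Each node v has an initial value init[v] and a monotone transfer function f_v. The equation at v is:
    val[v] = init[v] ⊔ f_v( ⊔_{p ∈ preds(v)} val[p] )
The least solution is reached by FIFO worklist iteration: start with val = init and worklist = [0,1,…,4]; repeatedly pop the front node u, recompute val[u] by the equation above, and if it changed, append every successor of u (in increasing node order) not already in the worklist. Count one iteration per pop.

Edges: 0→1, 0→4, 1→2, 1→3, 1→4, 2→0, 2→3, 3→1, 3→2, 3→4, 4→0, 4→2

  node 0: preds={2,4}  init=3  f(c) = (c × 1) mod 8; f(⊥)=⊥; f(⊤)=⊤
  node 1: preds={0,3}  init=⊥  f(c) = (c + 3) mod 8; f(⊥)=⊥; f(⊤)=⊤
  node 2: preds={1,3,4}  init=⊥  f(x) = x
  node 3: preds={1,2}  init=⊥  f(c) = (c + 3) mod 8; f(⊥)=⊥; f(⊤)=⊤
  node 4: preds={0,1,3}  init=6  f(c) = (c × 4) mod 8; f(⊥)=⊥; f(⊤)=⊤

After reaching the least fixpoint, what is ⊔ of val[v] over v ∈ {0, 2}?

Iteration log — 8 steps:
  step 1. node 0  ⊔preds=6  new=⊤  old=3  +wl: 
  step 2. node 1  ⊔preds=⊤  new=⊤  old=⊥  +wl: 
  step 3. node 2  ⊔preds=⊤  new=⊤  old=⊥  +wl: 0
  step 4. node 3  ⊔preds=⊤  new=⊤  old=⊥  +wl: 1,2
  step 5. node 4  ⊔preds=⊤  new=⊤  old=6  +wl: 
  step 6. node 0  ⊔preds=⊤  new=⊤  stable
  step 7. node 1  ⊔preds=⊤  new=⊤  stable
  step 8. node 2  ⊔preds=⊤  new=⊤  stable

Least fixpoint reached:
  node 0: ⊤
  node 1: ⊤
  node 2: ⊤
  node 3: ⊤
  node 4: ⊤

⊤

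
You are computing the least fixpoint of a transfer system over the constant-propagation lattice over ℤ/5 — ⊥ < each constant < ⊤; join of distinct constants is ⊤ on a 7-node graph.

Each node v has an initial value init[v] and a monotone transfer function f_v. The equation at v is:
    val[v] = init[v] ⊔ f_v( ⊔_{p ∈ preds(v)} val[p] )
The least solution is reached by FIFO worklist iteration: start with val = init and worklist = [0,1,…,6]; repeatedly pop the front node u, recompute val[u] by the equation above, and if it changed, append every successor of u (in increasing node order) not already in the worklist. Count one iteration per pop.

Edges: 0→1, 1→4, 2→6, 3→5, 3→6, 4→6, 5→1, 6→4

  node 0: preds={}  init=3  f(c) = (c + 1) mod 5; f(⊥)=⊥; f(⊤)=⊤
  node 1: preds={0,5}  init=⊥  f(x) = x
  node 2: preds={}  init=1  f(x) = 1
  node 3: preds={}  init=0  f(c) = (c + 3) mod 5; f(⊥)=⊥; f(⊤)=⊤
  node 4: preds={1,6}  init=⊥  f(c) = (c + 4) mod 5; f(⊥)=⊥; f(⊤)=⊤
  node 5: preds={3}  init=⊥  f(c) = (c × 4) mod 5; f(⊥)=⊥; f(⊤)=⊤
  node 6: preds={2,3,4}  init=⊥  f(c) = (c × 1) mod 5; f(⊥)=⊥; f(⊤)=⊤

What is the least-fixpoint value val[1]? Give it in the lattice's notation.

⊤

Worklist (10 pops):
  #1 pop 0: in=⊥ → 3 (no change)
  #2 pop 1: in=3 → 3 (was ⊥); enqueue []
  #3 pop 2: in=⊥ → 1 (no change)
  #4 pop 3: in=⊥ → 0 (no change)
  #5 pop 4: in=3 → 2 (was ⊥); enqueue []
  #6 pop 5: in=0 → 0 (was ⊥); enqueue [1]
  #7 pop 6: in=⊤ → ⊤ (was ⊥); enqueue [4]
  #8 pop 1: in=⊤ → ⊤ (was 3); enqueue []
  #9 pop 4: in=⊤ → ⊤ (was 2); enqueue [6]
  #10 pop 6: in=⊤ → ⊤ (no change)

Fixpoint:
  val[0] = 3
  val[1] = ⊤
  val[2] = 1
  val[3] = 0
  val[4] = ⊤
  val[5] = 0
  val[6] = ⊤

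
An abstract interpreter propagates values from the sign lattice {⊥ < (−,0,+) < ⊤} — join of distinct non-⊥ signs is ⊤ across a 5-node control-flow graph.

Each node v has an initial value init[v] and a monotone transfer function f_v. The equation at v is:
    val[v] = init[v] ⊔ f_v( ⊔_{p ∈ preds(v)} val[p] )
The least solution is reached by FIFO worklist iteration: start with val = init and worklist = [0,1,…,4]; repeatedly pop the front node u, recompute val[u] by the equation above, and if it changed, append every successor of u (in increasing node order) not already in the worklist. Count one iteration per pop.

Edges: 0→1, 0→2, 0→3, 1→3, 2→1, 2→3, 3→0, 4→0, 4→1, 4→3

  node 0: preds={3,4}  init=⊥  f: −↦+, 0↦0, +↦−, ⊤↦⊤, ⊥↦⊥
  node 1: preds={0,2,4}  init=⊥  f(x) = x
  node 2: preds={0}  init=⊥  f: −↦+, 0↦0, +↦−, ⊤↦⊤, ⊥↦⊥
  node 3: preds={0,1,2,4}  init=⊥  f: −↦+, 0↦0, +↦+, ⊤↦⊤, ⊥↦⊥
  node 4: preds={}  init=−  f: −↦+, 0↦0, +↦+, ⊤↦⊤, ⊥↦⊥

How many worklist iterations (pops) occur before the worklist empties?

11

Worklist (11 pops):
  #1 pop 0: in=− → + (was ⊥); enqueue []
  #2 pop 1: in=⊤ → ⊤ (was ⊥); enqueue []
  #3 pop 2: in=+ → − (was ⊥); enqueue [1]
  #4 pop 3: in=⊤ → ⊤ (was ⊥); enqueue [0]
  #5 pop 4: in=⊥ → − (no change)
  #6 pop 1: in=⊤ → ⊤ (no change)
  #7 pop 0: in=⊤ → ⊤ (was +); enqueue [1,2,3]
  #8 pop 1: in=⊤ → ⊤ (no change)
  #9 pop 2: in=⊤ → ⊤ (was −); enqueue [1]
  #10 pop 3: in=⊤ → ⊤ (no change)
  #11 pop 1: in=⊤ → ⊤ (no change)

Fixpoint:
  val[0] = ⊤
  val[1] = ⊤
  val[2] = ⊤
  val[3] = ⊤
  val[4] = −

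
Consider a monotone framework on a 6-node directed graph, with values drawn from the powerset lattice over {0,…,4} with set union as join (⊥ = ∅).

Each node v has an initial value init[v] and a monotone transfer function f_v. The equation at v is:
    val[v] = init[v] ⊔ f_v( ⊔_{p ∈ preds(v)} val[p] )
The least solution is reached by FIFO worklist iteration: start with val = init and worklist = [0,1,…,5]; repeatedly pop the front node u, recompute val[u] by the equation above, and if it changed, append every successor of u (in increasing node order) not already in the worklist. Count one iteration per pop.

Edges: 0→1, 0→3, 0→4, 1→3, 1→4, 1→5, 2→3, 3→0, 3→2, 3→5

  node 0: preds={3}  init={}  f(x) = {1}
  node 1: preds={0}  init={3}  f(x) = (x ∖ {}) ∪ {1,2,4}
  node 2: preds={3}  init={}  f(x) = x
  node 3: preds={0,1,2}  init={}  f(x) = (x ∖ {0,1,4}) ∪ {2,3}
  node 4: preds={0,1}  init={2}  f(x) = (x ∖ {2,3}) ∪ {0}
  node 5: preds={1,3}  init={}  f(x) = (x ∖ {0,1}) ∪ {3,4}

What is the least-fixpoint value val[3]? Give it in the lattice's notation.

{2,3}

Iteration log — 9 steps:
  step 1. node 0  ⊔preds={}  new={1}  old={}  +wl: 
  step 2. node 1  ⊔preds={1}  new={1,2,3,4}  old={3}  +wl: 
  step 3. node 2  ⊔preds={}  new={}  stable
  step 4. node 3  ⊔preds={1,2,3,4}  new={2,3}  old={}  +wl: 0,2
  step 5. node 4  ⊔preds={1,2,3,4}  new={0,1,2,4}  old={2}  +wl: 
  step 6. node 5  ⊔preds={1,2,3,4}  new={2,3,4}  old={}  +wl: 
  step 7. node 0  ⊔preds={2,3}  new={1}  stable
  step 8. node 2  ⊔preds={2,3}  new={2,3}  old={}  +wl: 3
  step 9. node 3  ⊔preds={1,2,3,4}  new={2,3}  stable

Least fixpoint reached:
  node 0: {1}
  node 1: {1,2,3,4}
  node 2: {2,3}
  node 3: {2,3}
  node 4: {0,1,2,4}
  node 5: {2,3,4}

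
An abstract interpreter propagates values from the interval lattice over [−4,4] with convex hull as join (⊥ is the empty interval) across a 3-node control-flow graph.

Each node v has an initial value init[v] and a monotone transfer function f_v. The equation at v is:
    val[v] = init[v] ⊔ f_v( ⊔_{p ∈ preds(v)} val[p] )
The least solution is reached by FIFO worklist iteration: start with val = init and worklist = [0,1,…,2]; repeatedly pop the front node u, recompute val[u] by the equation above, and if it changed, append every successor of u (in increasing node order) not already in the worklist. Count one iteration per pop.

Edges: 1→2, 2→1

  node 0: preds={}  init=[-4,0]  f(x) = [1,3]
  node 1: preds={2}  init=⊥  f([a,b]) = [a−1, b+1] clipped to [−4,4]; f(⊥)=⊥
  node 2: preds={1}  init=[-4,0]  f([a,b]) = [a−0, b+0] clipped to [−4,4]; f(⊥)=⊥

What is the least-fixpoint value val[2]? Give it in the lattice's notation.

Worklist (10 pops):
  #1 pop 0: in=⊥ → [-4,3] (was [-4,0]); enqueue []
  #2 pop 1: in=[-4,0] → [-4,1] (was ⊥); enqueue []
  #3 pop 2: in=[-4,1] → [-4,1] (was [-4,0]); enqueue [1]
  #4 pop 1: in=[-4,1] → [-4,2] (was [-4,1]); enqueue [2]
  #5 pop 2: in=[-4,2] → [-4,2] (was [-4,1]); enqueue [1]
  #6 pop 1: in=[-4,2] → [-4,3] (was [-4,2]); enqueue [2]
  #7 pop 2: in=[-4,3] → [-4,3] (was [-4,2]); enqueue [1]
  #8 pop 1: in=[-4,3] → [-4,4] (was [-4,3]); enqueue [2]
  #9 pop 2: in=[-4,4] → [-4,4] (was [-4,3]); enqueue [1]
  #10 pop 1: in=[-4,4] → [-4,4] (no change)

Fixpoint:
  val[0] = [-4,3]
  val[1] = [-4,4]
  val[2] = [-4,4]

[-4,4]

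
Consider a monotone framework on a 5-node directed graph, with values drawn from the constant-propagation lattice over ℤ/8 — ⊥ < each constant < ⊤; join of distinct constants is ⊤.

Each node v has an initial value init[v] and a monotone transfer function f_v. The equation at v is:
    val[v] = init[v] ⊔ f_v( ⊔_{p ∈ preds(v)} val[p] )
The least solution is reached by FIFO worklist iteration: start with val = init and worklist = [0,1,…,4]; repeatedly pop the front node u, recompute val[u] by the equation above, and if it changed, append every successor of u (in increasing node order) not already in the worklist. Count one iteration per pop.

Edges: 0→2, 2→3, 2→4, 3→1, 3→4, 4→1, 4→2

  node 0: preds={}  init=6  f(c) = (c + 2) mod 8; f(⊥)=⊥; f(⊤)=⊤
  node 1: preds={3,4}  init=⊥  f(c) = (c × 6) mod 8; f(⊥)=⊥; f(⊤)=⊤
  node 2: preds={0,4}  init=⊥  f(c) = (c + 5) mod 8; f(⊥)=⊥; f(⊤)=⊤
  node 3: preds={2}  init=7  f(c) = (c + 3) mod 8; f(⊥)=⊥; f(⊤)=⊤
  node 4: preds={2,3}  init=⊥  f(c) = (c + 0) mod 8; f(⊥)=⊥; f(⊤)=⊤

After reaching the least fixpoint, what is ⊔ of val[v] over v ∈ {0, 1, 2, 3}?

Iteration log — 9 steps:
  step 1. node 0  ⊔preds=⊥  new=6  stable
  step 2. node 1  ⊔preds=7  new=2  old=⊥  +wl: 
  step 3. node 2  ⊔preds=6  new=3  old=⊥  +wl: 
  step 4. node 3  ⊔preds=3  new=⊤  old=7  +wl: 1
  step 5. node 4  ⊔preds=⊤  new=⊤  old=⊥  +wl: 2
  step 6. node 1  ⊔preds=⊤  new=⊤  old=2  +wl: 
  step 7. node 2  ⊔preds=⊤  new=⊤  old=3  +wl: 3,4
  step 8. node 3  ⊔preds=⊤  new=⊤  stable
  step 9. node 4  ⊔preds=⊤  new=⊤  stable

Least fixpoint reached:
  node 0: 6
  node 1: ⊤
  node 2: ⊤
  node 3: ⊤
  node 4: ⊤

⊤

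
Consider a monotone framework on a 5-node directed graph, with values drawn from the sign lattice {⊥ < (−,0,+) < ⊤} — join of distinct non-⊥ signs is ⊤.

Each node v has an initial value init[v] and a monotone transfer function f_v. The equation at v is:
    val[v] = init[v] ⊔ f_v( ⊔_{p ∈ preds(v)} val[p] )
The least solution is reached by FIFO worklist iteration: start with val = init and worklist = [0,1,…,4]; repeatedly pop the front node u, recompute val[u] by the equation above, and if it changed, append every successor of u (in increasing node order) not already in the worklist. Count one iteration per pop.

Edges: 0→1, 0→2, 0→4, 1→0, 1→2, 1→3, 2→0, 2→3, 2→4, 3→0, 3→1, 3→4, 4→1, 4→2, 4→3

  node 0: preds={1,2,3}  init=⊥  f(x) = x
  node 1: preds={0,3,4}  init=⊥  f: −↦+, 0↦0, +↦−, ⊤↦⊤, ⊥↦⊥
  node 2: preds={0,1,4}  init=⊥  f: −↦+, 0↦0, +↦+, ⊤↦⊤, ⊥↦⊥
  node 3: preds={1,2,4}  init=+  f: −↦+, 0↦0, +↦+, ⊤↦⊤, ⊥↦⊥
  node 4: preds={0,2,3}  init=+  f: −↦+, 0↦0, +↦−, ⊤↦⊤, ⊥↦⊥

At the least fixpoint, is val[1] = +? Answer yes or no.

Trace (11 dequeues):
  [1] u=0 | in + | out + | prev ⊥ | push {}
  [2] u=1 | in + | out − | prev ⊥ | push {0}
  [3] u=2 | in ⊤ | out ⊤ | prev ⊥ | push {}
  [4] u=3 | in ⊤ | out ⊤ | prev + | push {1}
  [5] u=4 | in ⊤ | out ⊤ | prev + | push {2,3}
  [6] u=0 | in ⊤ | out ⊤ | prev + | push {4}
  [7] u=1 | in ⊤ | out ⊤ | prev − | push {0}
  [8] u=2 | in ⊤ | out ⊤ | ==
  [9] u=3 | in ⊤ | out ⊤ | ==
  [10] u=4 | in ⊤ | out ⊤ | ==
  [11] u=0 | in ⊤ | out ⊤ | ==

Converged values:
  [0] ⊤
  [1] ⊤
  [2] ⊤
  [3] ⊤
  [4] ⊤

no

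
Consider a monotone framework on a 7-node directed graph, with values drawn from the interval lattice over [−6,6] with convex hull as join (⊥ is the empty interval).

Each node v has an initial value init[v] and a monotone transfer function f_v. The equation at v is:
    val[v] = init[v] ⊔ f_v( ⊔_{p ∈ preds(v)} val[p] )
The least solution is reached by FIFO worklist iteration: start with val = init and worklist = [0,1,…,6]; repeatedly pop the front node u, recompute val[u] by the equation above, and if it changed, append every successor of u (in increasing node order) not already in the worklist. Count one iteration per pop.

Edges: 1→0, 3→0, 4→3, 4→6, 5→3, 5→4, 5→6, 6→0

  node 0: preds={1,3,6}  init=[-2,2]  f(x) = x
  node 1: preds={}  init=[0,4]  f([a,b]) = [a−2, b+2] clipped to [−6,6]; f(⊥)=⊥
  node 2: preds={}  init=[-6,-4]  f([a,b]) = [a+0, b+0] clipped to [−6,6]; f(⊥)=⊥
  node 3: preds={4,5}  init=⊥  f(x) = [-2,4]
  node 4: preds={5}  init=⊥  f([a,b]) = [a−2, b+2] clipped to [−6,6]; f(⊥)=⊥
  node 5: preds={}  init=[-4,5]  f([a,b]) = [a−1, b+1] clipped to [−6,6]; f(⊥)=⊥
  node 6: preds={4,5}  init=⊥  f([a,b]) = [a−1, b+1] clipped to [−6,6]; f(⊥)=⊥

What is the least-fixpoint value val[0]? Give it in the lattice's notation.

Worklist (9 pops):
  #1 pop 0: in=[0,4] → [-2,4] (was [-2,2]); enqueue []
  #2 pop 1: in=⊥ → [0,4] (no change)
  #3 pop 2: in=⊥ → [-6,-4] (no change)
  #4 pop 3: in=[-4,5] → [-2,4] (was ⊥); enqueue [0]
  #5 pop 4: in=[-4,5] → [-6,6] (was ⊥); enqueue [3]
  #6 pop 5: in=⊥ → [-4,5] (no change)
  #7 pop 6: in=[-6,6] → [-6,6] (was ⊥); enqueue []
  #8 pop 0: in=[-6,6] → [-6,6] (was [-2,4]); enqueue []
  #9 pop 3: in=[-6,6] → [-2,4] (no change)

Fixpoint:
  val[0] = [-6,6]
  val[1] = [0,4]
  val[2] = [-6,-4]
  val[3] = [-2,4]
  val[4] = [-6,6]
  val[5] = [-4,5]
  val[6] = [-6,6]

[-6,6]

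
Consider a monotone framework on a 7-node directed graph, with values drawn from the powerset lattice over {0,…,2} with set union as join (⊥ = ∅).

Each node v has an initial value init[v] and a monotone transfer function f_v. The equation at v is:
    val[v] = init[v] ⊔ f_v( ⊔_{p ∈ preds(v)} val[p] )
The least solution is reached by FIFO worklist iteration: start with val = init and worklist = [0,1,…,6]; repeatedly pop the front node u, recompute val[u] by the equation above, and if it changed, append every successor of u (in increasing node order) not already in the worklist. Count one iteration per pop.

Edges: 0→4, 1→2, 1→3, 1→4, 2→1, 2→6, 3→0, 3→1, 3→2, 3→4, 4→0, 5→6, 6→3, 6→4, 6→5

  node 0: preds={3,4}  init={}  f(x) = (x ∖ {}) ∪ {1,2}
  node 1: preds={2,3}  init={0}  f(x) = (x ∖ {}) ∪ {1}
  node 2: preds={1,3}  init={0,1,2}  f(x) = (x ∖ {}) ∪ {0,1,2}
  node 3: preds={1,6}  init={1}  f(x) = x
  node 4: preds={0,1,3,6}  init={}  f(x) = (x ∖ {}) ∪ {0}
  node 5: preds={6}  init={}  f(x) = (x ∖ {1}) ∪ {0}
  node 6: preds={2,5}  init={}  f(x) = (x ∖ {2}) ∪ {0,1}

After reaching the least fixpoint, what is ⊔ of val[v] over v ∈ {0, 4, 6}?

{0,1,2}

Iteration log — 13 steps:
  step 1. node 0  ⊔preds={1}  new={1,2}  old={}  +wl: 
  step 2. node 1  ⊔preds={0,1,2}  new={0,1,2}  old={0}  +wl: 
  step 3. node 2  ⊔preds={0,1,2}  new={0,1,2}  stable
  step 4. node 3  ⊔preds={0,1,2}  new={0,1,2}  old={1}  +wl: 0,1,2
  step 5. node 4  ⊔preds={0,1,2}  new={0,1,2}  old={}  +wl: 
  step 6. node 5  ⊔preds={}  new={0}  old={}  +wl: 
  step 7. node 6  ⊔preds={0,1,2}  new={0,1}  old={}  +wl: 3,4,5
  step 8. node 0  ⊔preds={0,1,2}  new={0,1,2}  old={1,2}  +wl: 
  step 9. node 1  ⊔preds={0,1,2}  new={0,1,2}  stable
  step 10. node 2  ⊔preds={0,1,2}  new={0,1,2}  stable
  step 11. node 3  ⊔preds={0,1,2}  new={0,1,2}  stable
  step 12. node 4  ⊔preds={0,1,2}  new={0,1,2}  stable
  step 13. node 5  ⊔preds={0,1}  new={0}  stable

Least fixpoint reached:
  node 0: {0,1,2}
  node 1: {0,1,2}
  node 2: {0,1,2}
  node 3: {0,1,2}
  node 4: {0,1,2}
  node 5: {0}
  node 6: {0,1}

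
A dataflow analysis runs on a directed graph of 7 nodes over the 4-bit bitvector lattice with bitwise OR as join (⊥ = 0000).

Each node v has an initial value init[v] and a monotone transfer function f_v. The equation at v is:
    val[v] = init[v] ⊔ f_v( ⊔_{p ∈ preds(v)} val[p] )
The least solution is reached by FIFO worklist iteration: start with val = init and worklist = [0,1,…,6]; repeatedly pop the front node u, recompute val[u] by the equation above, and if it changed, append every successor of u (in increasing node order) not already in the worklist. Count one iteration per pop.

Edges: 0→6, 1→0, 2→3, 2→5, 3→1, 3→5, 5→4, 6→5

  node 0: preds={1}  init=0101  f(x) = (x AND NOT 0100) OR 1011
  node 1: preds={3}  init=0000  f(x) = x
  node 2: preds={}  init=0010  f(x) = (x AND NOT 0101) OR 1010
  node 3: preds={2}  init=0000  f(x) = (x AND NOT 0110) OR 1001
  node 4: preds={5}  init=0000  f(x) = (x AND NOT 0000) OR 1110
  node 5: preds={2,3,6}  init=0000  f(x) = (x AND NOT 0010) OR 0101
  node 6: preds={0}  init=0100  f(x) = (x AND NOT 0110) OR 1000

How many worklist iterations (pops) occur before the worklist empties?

11

Worklist (11 pops):
  #1 pop 0: in=0000 → 1111 (was 0101); enqueue []
  #2 pop 1: in=0000 → 0000 (no change)
  #3 pop 2: in=0000 → 1010 (was 0010); enqueue []
  #4 pop 3: in=1010 → 1001 (was 0000); enqueue [1]
  #5 pop 4: in=0000 → 1110 (was 0000); enqueue []
  #6 pop 5: in=1111 → 1101 (was 0000); enqueue [4]
  #7 pop 6: in=1111 → 1101 (was 0100); enqueue [5]
  #8 pop 1: in=1001 → 1001 (was 0000); enqueue [0]
  #9 pop 4: in=1101 → 1111 (was 1110); enqueue []
  #10 pop 5: in=1111 → 1101 (no change)
  #11 pop 0: in=1001 → 1111 (no change)

Fixpoint:
  val[0] = 1111
  val[1] = 1001
  val[2] = 1010
  val[3] = 1001
  val[4] = 1111
  val[5] = 1101
  val[6] = 1101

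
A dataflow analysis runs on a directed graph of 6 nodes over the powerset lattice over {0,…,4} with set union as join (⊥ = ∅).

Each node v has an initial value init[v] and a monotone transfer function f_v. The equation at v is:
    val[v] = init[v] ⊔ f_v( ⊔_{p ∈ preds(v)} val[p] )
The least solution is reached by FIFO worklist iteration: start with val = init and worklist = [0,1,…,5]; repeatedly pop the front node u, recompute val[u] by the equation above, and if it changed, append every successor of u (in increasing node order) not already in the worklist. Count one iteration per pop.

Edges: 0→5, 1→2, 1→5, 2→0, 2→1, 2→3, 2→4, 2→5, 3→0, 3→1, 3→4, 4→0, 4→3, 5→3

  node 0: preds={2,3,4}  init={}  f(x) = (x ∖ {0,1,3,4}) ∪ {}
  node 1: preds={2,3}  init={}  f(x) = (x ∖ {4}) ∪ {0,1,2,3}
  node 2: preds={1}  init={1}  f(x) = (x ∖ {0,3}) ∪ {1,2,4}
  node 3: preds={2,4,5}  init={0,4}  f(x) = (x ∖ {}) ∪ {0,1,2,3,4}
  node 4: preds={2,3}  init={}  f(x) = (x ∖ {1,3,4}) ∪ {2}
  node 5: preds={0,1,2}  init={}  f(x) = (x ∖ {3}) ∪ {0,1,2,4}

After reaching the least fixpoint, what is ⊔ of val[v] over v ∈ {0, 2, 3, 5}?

Worklist (10 pops):
  #1 pop 0: in={0,1,4} → {} (no change)
  #2 pop 1: in={0,1,4} → {0,1,2,3} (was {}); enqueue []
  #3 pop 2: in={0,1,2,3} → {1,2,4} (was {1}); enqueue [0,1]
  #4 pop 3: in={1,2,4} → {0,1,2,3,4} (was {0,4}); enqueue []
  #5 pop 4: in={0,1,2,3,4} → {0,2} (was {}); enqueue [3]
  #6 pop 5: in={0,1,2,3,4} → {0,1,2,4} (was {}); enqueue []
  #7 pop 0: in={0,1,2,3,4} → {2} (was {}); enqueue [5]
  #8 pop 1: in={0,1,2,3,4} → {0,1,2,3} (no change)
  #9 pop 3: in={0,1,2,4} → {0,1,2,3,4} (no change)
  #10 pop 5: in={0,1,2,3,4} → {0,1,2,4} (no change)

Fixpoint:
  val[0] = {2}
  val[1] = {0,1,2,3}
  val[2] = {1,2,4}
  val[3] = {0,1,2,3,4}
  val[4] = {0,2}
  val[5] = {0,1,2,4}

{0,1,2,3,4}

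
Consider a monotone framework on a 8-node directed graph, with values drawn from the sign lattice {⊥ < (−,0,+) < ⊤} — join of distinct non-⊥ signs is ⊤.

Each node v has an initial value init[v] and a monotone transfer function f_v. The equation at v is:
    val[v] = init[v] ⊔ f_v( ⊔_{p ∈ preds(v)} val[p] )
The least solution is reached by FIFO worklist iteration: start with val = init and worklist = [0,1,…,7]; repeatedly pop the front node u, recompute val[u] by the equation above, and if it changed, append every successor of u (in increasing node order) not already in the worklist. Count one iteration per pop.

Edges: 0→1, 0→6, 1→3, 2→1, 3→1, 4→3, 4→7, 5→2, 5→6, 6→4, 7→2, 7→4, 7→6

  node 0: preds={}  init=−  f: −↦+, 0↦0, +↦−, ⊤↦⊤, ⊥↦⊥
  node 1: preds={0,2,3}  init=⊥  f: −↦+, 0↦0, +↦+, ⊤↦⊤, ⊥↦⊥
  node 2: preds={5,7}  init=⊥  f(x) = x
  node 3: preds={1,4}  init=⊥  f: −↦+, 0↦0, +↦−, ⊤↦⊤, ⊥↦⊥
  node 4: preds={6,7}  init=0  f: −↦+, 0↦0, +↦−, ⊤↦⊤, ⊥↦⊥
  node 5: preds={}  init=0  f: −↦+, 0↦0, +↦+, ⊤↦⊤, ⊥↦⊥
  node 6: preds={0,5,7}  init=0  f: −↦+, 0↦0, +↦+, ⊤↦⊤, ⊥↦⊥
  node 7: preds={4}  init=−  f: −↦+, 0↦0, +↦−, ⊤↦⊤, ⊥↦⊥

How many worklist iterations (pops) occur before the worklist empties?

13

Worklist (13 pops):
  #1 pop 0: in=⊥ → − (no change)
  #2 pop 1: in=− → + (was ⊥); enqueue []
  #3 pop 2: in=⊤ → ⊤ (was ⊥); enqueue [1]
  #4 pop 3: in=⊤ → ⊤ (was ⊥); enqueue []
  #5 pop 4: in=⊤ → ⊤ (was 0); enqueue [3]
  #6 pop 5: in=⊥ → 0 (no change)
  #7 pop 6: in=⊤ → ⊤ (was 0); enqueue [4]
  #8 pop 7: in=⊤ → ⊤ (was −); enqueue [2,6]
  #9 pop 1: in=⊤ → ⊤ (was +); enqueue []
  #10 pop 3: in=⊤ → ⊤ (no change)
  #11 pop 4: in=⊤ → ⊤ (no change)
  #12 pop 2: in=⊤ → ⊤ (no change)
  #13 pop 6: in=⊤ → ⊤ (no change)

Fixpoint:
  val[0] = −
  val[1] = ⊤
  val[2] = ⊤
  val[3] = ⊤
  val[4] = ⊤
  val[5] = 0
  val[6] = ⊤
  val[7] = ⊤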